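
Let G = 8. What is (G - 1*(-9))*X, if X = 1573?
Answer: 26741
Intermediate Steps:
(G - 1*(-9))*X = (8 - 1*(-9))*1573 = (8 + 9)*1573 = 17*1573 = 26741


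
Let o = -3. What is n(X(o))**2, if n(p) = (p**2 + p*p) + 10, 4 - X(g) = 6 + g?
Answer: 144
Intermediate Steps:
X(g) = -2 - g (X(g) = 4 - (6 + g) = 4 + (-6 - g) = -2 - g)
n(p) = 10 + 2*p**2 (n(p) = (p**2 + p**2) + 10 = 2*p**2 + 10 = 10 + 2*p**2)
n(X(o))**2 = (10 + 2*(-2 - 1*(-3))**2)**2 = (10 + 2*(-2 + 3)**2)**2 = (10 + 2*1**2)**2 = (10 + 2*1)**2 = (10 + 2)**2 = 12**2 = 144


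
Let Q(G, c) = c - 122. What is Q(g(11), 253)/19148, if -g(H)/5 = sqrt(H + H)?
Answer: 131/19148 ≈ 0.0068414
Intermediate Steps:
g(H) = -5*sqrt(2)*sqrt(H) (g(H) = -5*sqrt(H + H) = -5*sqrt(2)*sqrt(H))
Q(G, c) = -122 + c
Q(g(11), 253)/19148 = (-122 + 253)/19148 = 131*(1/19148) = 131/19148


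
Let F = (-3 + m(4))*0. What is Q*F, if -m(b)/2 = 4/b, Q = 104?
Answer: 0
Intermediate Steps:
m(b) = -8/b
F = 0 (F = (-3 - 8/4)*0 = (-3 - 8*¼)*0 = (-3 - 2)*0 = -5*0 = 0)
Q*F = 104*0 = 0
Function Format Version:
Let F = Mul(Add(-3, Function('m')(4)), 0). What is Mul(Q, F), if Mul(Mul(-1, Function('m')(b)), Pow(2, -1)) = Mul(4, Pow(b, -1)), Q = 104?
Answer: 0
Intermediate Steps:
Function('m')(b) = Mul(-8, Pow(b, -1)) (Function('m')(b) = Mul(-2, Mul(4, Pow(b, -1))) = Mul(-8, Pow(b, -1)))
F = 0 (F = Mul(Add(-3, Mul(-8, Pow(4, -1))), 0) = Mul(Add(-3, Mul(-8, Rational(1, 4))), 0) = Mul(Add(-3, -2), 0) = Mul(-5, 0) = 0)
Mul(Q, F) = Mul(104, 0) = 0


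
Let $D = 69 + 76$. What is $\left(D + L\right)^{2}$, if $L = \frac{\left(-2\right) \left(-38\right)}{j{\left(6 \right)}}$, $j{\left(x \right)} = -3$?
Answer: $\frac{128881}{9} \approx 14320.0$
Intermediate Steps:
$L = - \frac{76}{3}$ ($L = \frac{\left(-2\right) \left(-38\right)}{-3} = 76 \left(- \frac{1}{3}\right) = - \frac{76}{3} \approx -25.333$)
$D = 145$
$\left(D + L\right)^{2} = \left(145 - \frac{76}{3}\right)^{2} = \left(\frac{359}{3}\right)^{2} = \frac{128881}{9}$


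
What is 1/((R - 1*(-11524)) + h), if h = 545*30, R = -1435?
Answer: 1/26439 ≈ 3.7823e-5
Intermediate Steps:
h = 16350
1/((R - 1*(-11524)) + h) = 1/((-1435 - 1*(-11524)) + 16350) = 1/((-1435 + 11524) + 16350) = 1/(10089 + 16350) = 1/26439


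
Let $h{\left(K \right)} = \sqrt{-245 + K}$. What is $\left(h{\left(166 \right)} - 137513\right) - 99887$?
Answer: $-237400 + i \sqrt{79} \approx -2.374 \cdot 10^{5} + 8.8882 i$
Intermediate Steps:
$\left(h{\left(166 \right)} - 137513\right) - 99887 = \left(\sqrt{-245 + 166} - 137513\right) - 99887 = \left(\sqrt{-79} - 137513\right) - 99887 = \left(i \sqrt{79} - 137513\right) - 99887 = \left(-137513 + i \sqrt{79}\right) - 99887 = -237400 + i \sqrt{79}$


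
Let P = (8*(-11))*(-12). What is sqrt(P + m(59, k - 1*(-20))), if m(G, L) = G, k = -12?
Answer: sqrt(1115) ≈ 33.392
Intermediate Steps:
P = 1056 (P = -88*(-12) = 1056)
sqrt(P + m(59, k - 1*(-20))) = sqrt(1056 + 59) = sqrt(1115)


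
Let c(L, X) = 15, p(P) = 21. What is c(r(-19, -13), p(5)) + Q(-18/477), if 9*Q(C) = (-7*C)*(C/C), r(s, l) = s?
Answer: 7169/477 ≈ 15.029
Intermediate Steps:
Q(C) = -7*C/9 (Q(C) = ((-7*C)*(C/C))/9 = (-7*C*1)/9 = (-7*C)/9 = -7*C/9)
c(r(-19, -13), p(5)) + Q(-18/477) = 15 - (-14)/477 = 15 - 7/9*(-2/53) = 15 + 14/477 = 7169/477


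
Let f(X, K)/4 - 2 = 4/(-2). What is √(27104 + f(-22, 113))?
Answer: 44*√14 ≈ 164.63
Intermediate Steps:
f(X, K) = 0 (f(X, K) = 8 + 4*(4/(-2)) = 8 + 4*(4*(-½)) = 8 + 4*(-2) = 8 - 8 = 0)
√(27104 + f(-22, 113)) = √(27104 + 0) = √27104 = 44*√14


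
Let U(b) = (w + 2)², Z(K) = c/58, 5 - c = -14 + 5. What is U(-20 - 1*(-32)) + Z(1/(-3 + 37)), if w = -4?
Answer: 123/29 ≈ 4.2414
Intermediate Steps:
c = 14 (c = 5 - (-14 + 5) = 5 - 1*(-9) = 5 + 9 = 14)
Z(K) = 7/29 (Z(K) = 14/58 = 14*(1/58) = 7/29)
U(b) = 4 (U(b) = (-4 + 2)² = (-2)² = 4)
U(-20 - 1*(-32)) + Z(1/(-3 + 37)) = 4 + 7/29 = 123/29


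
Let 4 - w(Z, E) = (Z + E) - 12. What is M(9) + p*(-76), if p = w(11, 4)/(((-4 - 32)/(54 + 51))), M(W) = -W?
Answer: 638/3 ≈ 212.67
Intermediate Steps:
w(Z, E) = 16 - E - Z (w(Z, E) = 4 - ((Z + E) - 12) = 4 - ((E + Z) - 12) = 4 - (-12 + E + Z) = 4 + (12 - E - Z) = 16 - E - Z)
p = -35/12 (p = (16 - 1*4 - 1*11)/(((-4 - 32)/(54 + 51))) = (16 - 4 - 11)/((-36/105)) = 1/(-36*1/105) = 1/(-12/35) = 1*(-35/12) = -35/12 ≈ -2.9167)
M(9) + p*(-76) = -1*9 - 35/12*(-76) = -9 + 665/3 = 638/3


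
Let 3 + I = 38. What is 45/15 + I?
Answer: 38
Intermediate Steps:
I = 35 (I = -3 + 38 = 35)
45/15 + I = 45/15 + 35 = (1/15)*45 + 35 = 3 + 35 = 38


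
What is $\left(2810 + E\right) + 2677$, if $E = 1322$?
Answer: $6809$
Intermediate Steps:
$\left(2810 + E\right) + 2677 = \left(2810 + 1322\right) + 2677 = 4132 + 2677 = 6809$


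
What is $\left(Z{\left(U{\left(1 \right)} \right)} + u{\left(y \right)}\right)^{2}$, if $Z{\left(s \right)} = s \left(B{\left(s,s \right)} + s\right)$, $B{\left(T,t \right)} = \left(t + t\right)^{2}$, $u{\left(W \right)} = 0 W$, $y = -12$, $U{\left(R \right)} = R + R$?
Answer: $1296$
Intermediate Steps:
$U{\left(R \right)} = 2 R$
$u{\left(W \right)} = 0$
$B{\left(T,t \right)} = 4 t^{2}$ ($B{\left(T,t \right)} = \left(2 t\right)^{2} = 4 t^{2}$)
$Z{\left(s \right)} = s \left(s + 4 s^{2}\right)$ ($Z{\left(s \right)} = s \left(4 s^{2} + s\right) = s \left(s + 4 s^{2}\right)$)
$\left(Z{\left(U{\left(1 \right)} \right)} + u{\left(y \right)}\right)^{2} = \left(\left(2 \cdot 1\right)^{2} \left(1 + 4 \cdot 2 \cdot 1\right) + 0\right)^{2} = \left(2^{2} \left(1 + 4 \cdot 2\right) + 0\right)^{2} = \left(4 \left(1 + 8\right) + 0\right)^{2} = \left(4 \cdot 9 + 0\right)^{2} = \left(36 + 0\right)^{2} = 36^{2} = 1296$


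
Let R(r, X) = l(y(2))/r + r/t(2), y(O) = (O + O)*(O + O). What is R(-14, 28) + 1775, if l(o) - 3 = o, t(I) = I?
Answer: 24733/14 ≈ 1766.6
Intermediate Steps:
y(O) = 4*O**2 (y(O) = (2*O)*(2*O) = 4*O**2)
l(o) = 3 + o
R(r, X) = r/2 + 19/r (R(r, X) = (3 + 4*2**2)/r + r/2 = (3 + 4*4)/r + r*(1/2) = (3 + 16)/r + r/2 = 19/r + r/2 = r/2 + 19/r)
R(-14, 28) + 1775 = ((1/2)*(-14) + 19/(-14)) + 1775 = (-7 + 19*(-1/14)) + 1775 = (-7 - 19/14) + 1775 = -117/14 + 1775 = 24733/14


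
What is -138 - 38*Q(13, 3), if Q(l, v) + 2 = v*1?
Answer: -176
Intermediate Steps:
Q(l, v) = -2 + v (Q(l, v) = -2 + v*1 = -2 + v)
-138 - 38*Q(13, 3) = -138 - 38*(-2 + 3) = -138 - 38*1 = -138 - 38 = -176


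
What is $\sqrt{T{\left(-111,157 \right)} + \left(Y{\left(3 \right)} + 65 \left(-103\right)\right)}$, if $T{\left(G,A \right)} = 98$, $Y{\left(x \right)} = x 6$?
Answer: $3 i \sqrt{731} \approx 81.111 i$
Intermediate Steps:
$Y{\left(x \right)} = 6 x$
$\sqrt{T{\left(-111,157 \right)} + \left(Y{\left(3 \right)} + 65 \left(-103\right)\right)} = \sqrt{98 + \left(6 \cdot 3 + 65 \left(-103\right)\right)} = \sqrt{98 + \left(18 - 6695\right)} = \sqrt{98 - 6677} = \sqrt{-6579} = 3 i \sqrt{731}$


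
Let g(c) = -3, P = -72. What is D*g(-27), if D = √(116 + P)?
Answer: -6*√11 ≈ -19.900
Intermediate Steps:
D = 2*√11 (D = √(116 - 72) = √44 = 2*√11 ≈ 6.6332)
D*g(-27) = (2*√11)*(-3) = -6*√11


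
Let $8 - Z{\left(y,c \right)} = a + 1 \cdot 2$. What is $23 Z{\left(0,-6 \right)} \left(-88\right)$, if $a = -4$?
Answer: $-20240$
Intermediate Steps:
$Z{\left(y,c \right)} = 10$ ($Z{\left(y,c \right)} = 8 - \left(-4 + 1 \cdot 2\right) = 8 - \left(-4 + 2\right) = 8 - -2 = 8 + 2 = 10$)
$23 Z{\left(0,-6 \right)} \left(-88\right) = 23 \cdot 10 \left(-88\right) = 230 \left(-88\right) = -20240$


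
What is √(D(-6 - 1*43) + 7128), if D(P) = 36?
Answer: 6*√199 ≈ 84.640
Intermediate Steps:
√(D(-6 - 1*43) + 7128) = √(36 + 7128) = √7164 = 6*√199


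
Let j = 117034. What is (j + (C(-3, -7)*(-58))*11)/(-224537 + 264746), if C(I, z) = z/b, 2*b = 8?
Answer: 6059/2062 ≈ 2.9384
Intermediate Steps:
b = 4 (b = (½)*8 = 4)
C(I, z) = z/4
(j + (C(-3, -7)*(-58))*11)/(-224537 + 264746) = (117034 + (((¼)*(-7))*(-58))*11)/(-224537 + 264746) = (117034 - 7/4*(-58)*11)/40209 = (117034 + (203/2)*11)*(1/40209) = (117034 + 2233/2)*(1/40209) = (236301/2)*(1/40209) = 6059/2062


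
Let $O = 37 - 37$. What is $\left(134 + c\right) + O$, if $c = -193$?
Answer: $-59$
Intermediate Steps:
$O = 0$ ($O = 37 - 37 = 0$)
$\left(134 + c\right) + O = \left(134 - 193\right) + 0 = -59 + 0 = -59$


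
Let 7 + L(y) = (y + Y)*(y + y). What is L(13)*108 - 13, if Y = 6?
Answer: 52583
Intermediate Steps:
L(y) = -7 + 2*y*(6 + y) (L(y) = -7 + (y + 6)*(y + y) = -7 + (6 + y)*(2*y) = -7 + 2*y*(6 + y))
L(13)*108 - 13 = (-7 + 2*13² + 12*13)*108 - 13 = (-7 + 2*169 + 156)*108 - 13 = (-7 + 338 + 156)*108 - 13 = 487*108 - 13 = 52596 - 13 = 52583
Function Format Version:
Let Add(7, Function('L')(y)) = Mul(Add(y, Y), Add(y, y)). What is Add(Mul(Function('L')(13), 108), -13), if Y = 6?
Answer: 52583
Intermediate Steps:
Function('L')(y) = Add(-7, Mul(2, y, Add(6, y))) (Function('L')(y) = Add(-7, Mul(Add(y, 6), Add(y, y))) = Add(-7, Mul(Add(6, y), Mul(2, y))) = Add(-7, Mul(2, y, Add(6, y))))
Add(Mul(Function('L')(13), 108), -13) = Add(Mul(Add(-7, Mul(2, Pow(13, 2)), Mul(12, 13)), 108), -13) = Add(Mul(Add(-7, Mul(2, 169), 156), 108), -13) = Add(Mul(Add(-7, 338, 156), 108), -13) = Add(Mul(487, 108), -13) = Add(52596, -13) = 52583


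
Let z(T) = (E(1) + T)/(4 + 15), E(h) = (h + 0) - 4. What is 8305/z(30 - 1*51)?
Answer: -157795/24 ≈ -6574.8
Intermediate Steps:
E(h) = -4 + h (E(h) = h - 4 = -4 + h)
z(T) = -3/19 + T/19 (z(T) = ((-4 + 1) + T)/(4 + 15) = (-3 + T)/19 = (-3 + T)*(1/19) = -3/19 + T/19)
8305/z(30 - 1*51) = 8305/(-3/19 + (30 - 1*51)/19) = 8305/(-3/19 + (30 - 51)/19) = 8305/(-3/19 + (1/19)*(-21)) = 8305/(-3/19 - 21/19) = 8305/(-24/19) = 8305*(-19/24) = -157795/24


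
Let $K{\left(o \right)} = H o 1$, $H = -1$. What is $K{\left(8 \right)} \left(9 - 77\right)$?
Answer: $544$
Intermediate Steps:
$K{\left(o \right)} = - o$ ($K{\left(o \right)} = - o 1 = - o$)
$K{\left(8 \right)} \left(9 - 77\right) = \left(-1\right) 8 \left(9 - 77\right) = - 8 \left(9 - 77\right) = \left(-8\right) \left(-68\right) = 544$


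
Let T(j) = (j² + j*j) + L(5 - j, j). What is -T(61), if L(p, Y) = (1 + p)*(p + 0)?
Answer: -10522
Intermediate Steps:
L(p, Y) = p*(1 + p) (L(p, Y) = (1 + p)*p = p*(1 + p))
T(j) = 2*j² + (5 - j)*(6 - j) (T(j) = (j² + j*j) + (5 - j)*(1 + (5 - j)) = (j² + j²) + (5 - j)*(6 - j) = 2*j² + (5 - j)*(6 - j))
-T(61) = -(30 - 11*61 + 3*61²) = -(30 - 671 + 3*3721) = -(30 - 671 + 11163) = -1*10522 = -10522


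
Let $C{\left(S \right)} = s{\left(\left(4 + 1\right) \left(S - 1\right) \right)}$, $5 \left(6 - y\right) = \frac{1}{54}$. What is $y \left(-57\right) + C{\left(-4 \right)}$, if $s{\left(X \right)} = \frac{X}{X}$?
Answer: $- \frac{30671}{90} \approx -340.79$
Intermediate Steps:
$s{\left(X \right)} = 1$
$y = \frac{1619}{270}$ ($y = 6 - \frac{1}{5 \cdot 54} = 6 - \frac{1}{270} = \frac{1619}{270} \approx 5.9963$)
$C{\left(S \right)} = 1$
$y \left(-57\right) + C{\left(-4 \right)} = \frac{1619}{270} \left(-57\right) + 1 = - \frac{30761}{90} + 1 = - \frac{30671}{90}$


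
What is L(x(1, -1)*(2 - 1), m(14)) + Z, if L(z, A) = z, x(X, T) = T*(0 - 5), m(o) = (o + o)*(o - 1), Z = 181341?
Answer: 181346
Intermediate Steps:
m(o) = 2*o*(-1 + o) (m(o) = (2*o)*(-1 + o) = 2*o*(-1 + o))
x(X, T) = -5*T (x(X, T) = T*(-5) = -5*T)
L(x(1, -1)*(2 - 1), m(14)) + Z = (-5*(-1))*(2 - 1) + 181341 = 5*1 + 181341 = 5 + 181341 = 181346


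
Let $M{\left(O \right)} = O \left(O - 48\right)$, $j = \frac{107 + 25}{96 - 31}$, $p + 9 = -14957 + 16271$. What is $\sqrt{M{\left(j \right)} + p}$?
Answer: $\frac{3 \sqrt{568801}}{65} \approx 34.809$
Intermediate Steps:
$p = 1305$ ($p = -9 + \left(-14957 + 16271\right) = -9 + 1314 = 1305$)
$j = \frac{132}{65} \approx 2.0308$
$M{\left(O \right)} = O \left(-48 + O\right)$
$\sqrt{M{\left(j \right)} + p} = \sqrt{\frac{132 \left(-48 + \frac{132}{65}\right)}{65} + 1305} = \sqrt{\frac{132}{65} \left(- \frac{2988}{65}\right) + 1305} = \sqrt{- \frac{394416}{4225} + 1305} = \sqrt{\frac{5119209}{4225}} = \frac{3 \sqrt{568801}}{65}$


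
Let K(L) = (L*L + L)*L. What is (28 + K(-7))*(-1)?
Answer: 266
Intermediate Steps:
K(L) = L*(L + L²) (K(L) = (L² + L)*L = (L + L²)*L = L*(L + L²))
(28 + K(-7))*(-1) = (28 + (-7)²*(1 - 7))*(-1) = (28 + 49*(-6))*(-1) = (28 - 294)*(-1) = -266*(-1) = 266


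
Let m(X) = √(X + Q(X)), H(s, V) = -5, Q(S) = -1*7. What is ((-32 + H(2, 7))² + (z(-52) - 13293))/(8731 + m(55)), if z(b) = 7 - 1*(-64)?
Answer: -103488543/76230313 + 47412*√3/76230313 ≈ -1.3565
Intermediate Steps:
Q(S) = -7
m(X) = √(-7 + X) (m(X) = √(X - 7) = √(-7 + X))
z(b) = 71 (z(b) = 7 + 64 = 71)
((-32 + H(2, 7))² + (z(-52) - 13293))/(8731 + m(55)) = ((-32 - 5)² + (71 - 13293))/(8731 + √(-7 + 55)) = ((-37)² - 13222)/(8731 + √48) = (1369 - 13222)/(8731 + 4*√3) = -11853/(8731 + 4*√3)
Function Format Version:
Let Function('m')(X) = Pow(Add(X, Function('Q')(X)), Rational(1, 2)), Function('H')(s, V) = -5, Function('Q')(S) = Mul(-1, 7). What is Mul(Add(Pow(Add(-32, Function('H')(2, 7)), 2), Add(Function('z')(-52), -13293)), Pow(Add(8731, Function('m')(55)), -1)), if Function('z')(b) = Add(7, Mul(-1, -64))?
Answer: Add(Rational(-103488543, 76230313), Mul(Rational(47412, 76230313), Pow(3, Rational(1, 2)))) ≈ -1.3565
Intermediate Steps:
Function('Q')(S) = -7
Function('m')(X) = Pow(Add(-7, X), Rational(1, 2)) (Function('m')(X) = Pow(Add(X, -7), Rational(1, 2)) = Pow(Add(-7, X), Rational(1, 2)))
Function('z')(b) = 71 (Function('z')(b) = Add(7, 64) = 71)
Mul(Add(Pow(Add(-32, Function('H')(2, 7)), 2), Add(Function('z')(-52), -13293)), Pow(Add(8731, Function('m')(55)), -1)) = Mul(Add(Pow(Add(-32, -5), 2), Add(71, -13293)), Pow(Add(8731, Pow(Add(-7, 55), Rational(1, 2))), -1)) = Mul(Add(Pow(-37, 2), -13222), Pow(Add(8731, Pow(48, Rational(1, 2))), -1)) = Mul(Add(1369, -13222), Pow(Add(8731, Mul(4, Pow(3, Rational(1, 2)))), -1)) = Mul(-11853, Pow(Add(8731, Mul(4, Pow(3, Rational(1, 2)))), -1))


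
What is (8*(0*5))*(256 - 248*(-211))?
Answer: 0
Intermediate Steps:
(8*(0*5))*(256 - 248*(-211)) = (8*0)*(256 + 52328) = 0*52584 = 0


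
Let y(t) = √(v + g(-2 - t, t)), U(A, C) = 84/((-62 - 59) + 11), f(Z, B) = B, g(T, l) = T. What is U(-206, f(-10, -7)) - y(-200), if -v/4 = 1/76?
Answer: -42/55 - √71459/19 ≈ -14.833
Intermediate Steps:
v = -1/19 (v = -4/76 = -4*1/76 = -1/19 ≈ -0.052632)
U(A, C) = -42/55 (U(A, C) = 84/(-121 + 11) = 84/(-110) = 84*(-1/110) = -42/55)
y(t) = √(-39/19 - t) (y(t) = √(-1/19 + (-2 - t)) = √(-39/19 - t))
U(-206, f(-10, -7)) - y(-200) = -42/55 - √(-741 - 361*(-200))/19 = -42/55 - √(-741 + 72200)/19 = -42/55 - √71459/19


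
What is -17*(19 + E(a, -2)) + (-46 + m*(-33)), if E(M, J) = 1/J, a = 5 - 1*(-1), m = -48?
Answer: 2447/2 ≈ 1223.5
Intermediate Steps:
a = 6 (a = 5 + 1 = 6)
-17*(19 + E(a, -2)) + (-46 + m*(-33)) = -17*(19 + 1/(-2)) + (-46 - 48*(-33)) = -17*(19 - ½) + (-46 + 1584) = -17*37/2 + 1538 = -629/2 + 1538 = 2447/2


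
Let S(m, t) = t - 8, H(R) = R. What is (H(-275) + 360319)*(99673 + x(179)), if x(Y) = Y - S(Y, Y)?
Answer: 35889545964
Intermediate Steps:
S(m, t) = -8 + t
x(Y) = 8 (x(Y) = Y - (-8 + Y) = Y + (8 - Y) = 8)
(H(-275) + 360319)*(99673 + x(179)) = (-275 + 360319)*(99673 + 8) = 360044*99681 = 35889545964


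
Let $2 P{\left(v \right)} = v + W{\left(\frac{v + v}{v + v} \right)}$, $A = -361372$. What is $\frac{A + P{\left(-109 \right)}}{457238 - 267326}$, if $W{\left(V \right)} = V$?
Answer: $- \frac{180713}{94956} \approx -1.9031$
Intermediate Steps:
$P{\left(v \right)} = \frac{1}{2} + \frac{v}{2}$ ($P{\left(v \right)} = \frac{v + \frac{v + v}{v + v}}{2} = \frac{v + \frac{2 v}{2 v}}{2} = \frac{v + 2 v \frac{1}{2 v}}{2} = \frac{v + 1}{2} = \frac{1 + v}{2} = \frac{1}{2} + \frac{v}{2}$)
$\frac{A + P{\left(-109 \right)}}{457238 - 267326} = \frac{-361372 + \left(\frac{1}{2} + \frac{1}{2} \left(-109\right)\right)}{457238 - 267326} = \frac{-361372 + \left(\frac{1}{2} - \frac{109}{2}\right)}{189912} = \left(-361372 - 54\right) \frac{1}{189912} = \left(-361426\right) \frac{1}{189912} = - \frac{180713}{94956}$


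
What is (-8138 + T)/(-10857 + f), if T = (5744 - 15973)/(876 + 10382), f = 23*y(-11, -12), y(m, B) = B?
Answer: 30542611/41778438 ≈ 0.73106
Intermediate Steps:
f = -276 (f = 23*(-12) = -276)
T = -10229/11258 ≈ -0.90860
(-8138 + T)/(-10857 + f) = (-8138 - 10229/11258)/(-10857 - 276) = -91627833/11258/(-11133) = -91627833/11258*(-1/11133) = 30542611/41778438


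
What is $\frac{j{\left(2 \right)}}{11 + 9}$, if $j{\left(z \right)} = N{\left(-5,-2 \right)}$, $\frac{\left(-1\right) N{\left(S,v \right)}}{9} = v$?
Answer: $\frac{9}{10} \approx 0.9$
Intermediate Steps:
$N{\left(S,v \right)} = - 9 v$
$j{\left(z \right)} = 18$ ($j{\left(z \right)} = \left(-9\right) \left(-2\right) = 18$)
$\frac{j{\left(2 \right)}}{11 + 9} = \frac{18}{11 + 9} = \frac{18}{20} = 18 \cdot \frac{1}{20} = \frac{9}{10}$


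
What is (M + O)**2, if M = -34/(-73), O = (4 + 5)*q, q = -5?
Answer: 10569001/5329 ≈ 1983.3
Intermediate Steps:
O = -45 (O = (4 + 5)*(-5) = 9*(-5) = -45)
M = 34/73 (M = -34*(-1/73) = 34/73 ≈ 0.46575)
(M + O)**2 = (34/73 - 45)**2 = (-3251/73)**2 = 10569001/5329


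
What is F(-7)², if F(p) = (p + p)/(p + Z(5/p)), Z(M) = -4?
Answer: 196/121 ≈ 1.6198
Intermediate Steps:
F(p) = 2*p/(-4 + p) (F(p) = (p + p)/(p - 4) = (2*p)/(-4 + p) = 2*p/(-4 + p))
F(-7)² = (2*(-7)/(-4 - 7))² = (2*(-7)/(-11))² = (2*(-7)*(-1/11))² = (14/11)² = 196/121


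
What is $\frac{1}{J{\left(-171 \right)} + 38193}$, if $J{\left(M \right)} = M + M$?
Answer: $\frac{1}{37851} \approx 2.6419 \cdot 10^{-5}$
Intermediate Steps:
$J{\left(M \right)} = 2 M$
$\frac{1}{J{\left(-171 \right)} + 38193} = \frac{1}{2 \left(-171\right) + 38193} = \frac{1}{-342 + 38193} = \frac{1}{37851}$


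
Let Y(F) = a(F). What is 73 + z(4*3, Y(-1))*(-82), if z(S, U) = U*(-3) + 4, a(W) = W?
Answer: -501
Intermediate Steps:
Y(F) = F
z(S, U) = 4 - 3*U (z(S, U) = -3*U + 4 = 4 - 3*U)
73 + z(4*3, Y(-1))*(-82) = 73 + (4 - 3*(-1))*(-82) = 73 + (4 + 3)*(-82) = 73 + 7*(-82) = 73 - 574 = -501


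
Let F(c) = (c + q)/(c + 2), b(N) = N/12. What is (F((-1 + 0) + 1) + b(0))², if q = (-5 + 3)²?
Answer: 4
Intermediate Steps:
q = 4 (q = (-2)² = 4)
b(N) = N/12 (b(N) = N*(1/12) = N/12)
F(c) = (4 + c)/(2 + c) (F(c) = (c + 4)/(c + 2) = (4 + c)/(2 + c))
(F((-1 + 0) + 1) + b(0))² = ((4 + ((-1 + 0) + 1))/(2 + ((-1 + 0) + 1)) + (1/12)*0)² = ((4 + (-1 + 1))/(2 + (-1 + 1)) + 0)² = ((4 + 0)/(2 + 0) + 0)² = (4/2 + 0)² = ((½)*4 + 0)² = (2 + 0)² = 2² = 4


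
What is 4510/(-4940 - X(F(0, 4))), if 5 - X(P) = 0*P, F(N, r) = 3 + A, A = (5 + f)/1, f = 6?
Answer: -902/989 ≈ -0.91203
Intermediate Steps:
A = 11 (A = (5 + 6)/1 = 11*1 = 11)
F(N, r) = 14 (F(N, r) = 3 + 11 = 14)
X(P) = 5 (X(P) = 5 - 0*P = 5 - 1*0 = 5 + 0 = 5)
4510/(-4940 - X(F(0, 4))) = 4510/(-4940 - 1*5) = 4510/(-4940 - 5) = 4510/(-4945) = 4510*(-1/4945) = -902/989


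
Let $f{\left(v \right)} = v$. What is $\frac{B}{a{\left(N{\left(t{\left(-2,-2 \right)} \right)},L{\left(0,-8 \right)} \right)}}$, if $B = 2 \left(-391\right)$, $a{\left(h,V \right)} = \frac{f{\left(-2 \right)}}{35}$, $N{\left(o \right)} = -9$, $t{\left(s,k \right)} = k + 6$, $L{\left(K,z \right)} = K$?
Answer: $13685$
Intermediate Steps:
$t{\left(s,k \right)} = 6 + k$
$a{\left(h,V \right)} = - \frac{2}{35}$
$B = -782$
$\frac{B}{a{\left(N{\left(t{\left(-2,-2 \right)} \right)},L{\left(0,-8 \right)} \right)}} = - \frac{782}{- \frac{2}{35}} = \left(-782\right) \left(- \frac{35}{2}\right) = 13685$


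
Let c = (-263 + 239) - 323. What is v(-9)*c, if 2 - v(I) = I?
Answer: -3817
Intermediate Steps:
v(I) = 2 - I
c = -347 (c = -24 - 323 = -347)
v(-9)*c = (2 - 1*(-9))*(-347) = (2 + 9)*(-347) = 11*(-347) = -3817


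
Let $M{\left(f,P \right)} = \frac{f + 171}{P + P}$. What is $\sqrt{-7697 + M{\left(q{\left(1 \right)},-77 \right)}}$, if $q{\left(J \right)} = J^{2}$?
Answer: $\frac{i \sqrt{45642135}}{77} \approx 87.739 i$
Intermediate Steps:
$M{\left(f,P \right)} = \frac{171 + f}{2 P}$
$\sqrt{-7697 + M{\left(q{\left(1 \right)},-77 \right)}} = \sqrt{-7697 + \frac{171 + 1^{2}}{2 \left(-77\right)}} = \sqrt{-7697 + \frac{1}{2} \left(- \frac{1}{77}\right) \left(171 + 1\right)} = \sqrt{-7697 + \frac{1}{2} \left(- \frac{1}{77}\right) 172} = \sqrt{-7697 - \frac{86}{77}} = \sqrt{- \frac{592755}{77}} = \frac{i \sqrt{45642135}}{77}$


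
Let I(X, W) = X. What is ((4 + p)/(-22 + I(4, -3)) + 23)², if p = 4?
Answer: 41209/81 ≈ 508.75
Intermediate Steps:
((4 + p)/(-22 + I(4, -3)) + 23)² = ((4 + 4)/(-22 + 4) + 23)² = (8/(-18) + 23)² = (8*(-1/18) + 23)² = (-4/9 + 23)² = (203/9)² = 41209/81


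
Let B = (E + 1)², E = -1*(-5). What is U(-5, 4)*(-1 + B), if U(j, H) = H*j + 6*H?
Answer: 140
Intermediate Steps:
E = 5
U(j, H) = 6*H + H*j
B = 36 (B = (5 + 1)² = 6² = 36)
U(-5, 4)*(-1 + B) = (4*(6 - 5))*(-1 + 36) = (4*1)*35 = 4*35 = 140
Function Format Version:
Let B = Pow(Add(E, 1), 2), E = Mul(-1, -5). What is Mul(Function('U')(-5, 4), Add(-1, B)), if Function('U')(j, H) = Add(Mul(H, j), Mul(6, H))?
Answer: 140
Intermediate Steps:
E = 5
Function('U')(j, H) = Add(Mul(6, H), Mul(H, j))
B = 36 (B = Pow(Add(5, 1), 2) = Pow(6, 2) = 36)
Mul(Function('U')(-5, 4), Add(-1, B)) = Mul(Mul(4, Add(6, -5)), Add(-1, 36)) = Mul(Mul(4, 1), 35) = Mul(4, 35) = 140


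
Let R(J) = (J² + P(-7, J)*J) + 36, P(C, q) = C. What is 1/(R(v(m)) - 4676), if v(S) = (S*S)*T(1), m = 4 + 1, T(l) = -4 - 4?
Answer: 1/36760 ≈ 2.7203e-5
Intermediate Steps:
T(l) = -8
m = 5
v(S) = -8*S² (v(S) = (S*S)*(-8) = S²*(-8) = -8*S²)
R(J) = 36 + J² - 7*J (R(J) = (J² - 7*J) + 36 = 36 + J² - 7*J)
1/(R(v(m)) - 4676) = 1/((36 + (-8*5²)² - (-56)*5²) - 4676) = 1/((36 + (-8*25)² - (-56)*25) - 4676) = 1/((36 + (-200)² - 7*(-200)) - 4676) = 1/((36 + 40000 + 1400) - 4676) = 1/(41436 - 4676) = 1/36760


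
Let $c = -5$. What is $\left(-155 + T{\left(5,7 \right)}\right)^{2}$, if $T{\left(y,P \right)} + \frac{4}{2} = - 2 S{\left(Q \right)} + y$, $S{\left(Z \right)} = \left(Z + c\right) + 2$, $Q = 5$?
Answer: $24336$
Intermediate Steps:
$S{\left(Z \right)} = -3 + Z$ ($S{\left(Z \right)} = \left(Z - 5\right) + 2 = \left(-5 + Z\right) + 2 = -3 + Z$)
$T{\left(y,P \right)} = -6 + y$ ($T{\left(y,P \right)} = -2 + \left(- 2 \left(-3 + 5\right) + y\right) = -2 + \left(\left(-2\right) 2 + y\right) = -2 + \left(-4 + y\right) = -6 + y$)
$\left(-155 + T{\left(5,7 \right)}\right)^{2} = \left(-155 + \left(-6 + 5\right)\right)^{2} = \left(-155 - 1\right)^{2} = \left(-156\right)^{2} = 24336$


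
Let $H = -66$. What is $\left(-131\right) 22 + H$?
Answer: $-2948$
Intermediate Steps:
$\left(-131\right) 22 + H = \left(-131\right) 22 - 66 = -2882 - 66 = -2948$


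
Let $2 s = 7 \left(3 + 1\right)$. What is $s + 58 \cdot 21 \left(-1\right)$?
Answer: $-1204$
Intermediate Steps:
$s = 14$ ($s = \frac{7 \left(3 + 1\right)}{2} = \frac{7 \cdot 4}{2} = \frac{1}{2} \cdot 28 = 14$)
$s + 58 \cdot 21 \left(-1\right) = 14 + 58 \cdot 21 \left(-1\right) = 14 + 58 \left(-21\right) = 14 - 1218 = -1204$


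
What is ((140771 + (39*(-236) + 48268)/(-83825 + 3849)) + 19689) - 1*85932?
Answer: 745051533/9997 ≈ 74528.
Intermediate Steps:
((140771 + (39*(-236) + 48268)/(-83825 + 3849)) + 19689) - 1*85932 = ((140771 + (-9204 + 48268)/(-79976)) + 19689) - 85932 = ((140771 + 39064*(-1/79976)) + 19689) - 85932 = ((140771 - 4883/9997) + 19689) - 85932 = (1407282804/9997 + 19689) - 85932 = 1604113737/9997 - 85932 = 745051533/9997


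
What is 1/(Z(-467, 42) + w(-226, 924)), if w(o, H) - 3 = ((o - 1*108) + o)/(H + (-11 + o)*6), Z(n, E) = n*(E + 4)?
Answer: -249/5347991 ≈ -4.6560e-5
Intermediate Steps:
Z(n, E) = n*(4 + E)
w(o, H) = 3 + (-108 + 2*o)/(-66 + H + 6*o) (w(o, H) = 3 + ((o - 1*108) + o)/(H + (-11 + o)*6) = 3 + ((o - 108) + o)/(H + (-66 + 6*o)) = 3 + ((-108 + o) + o)/(-66 + H + 6*o) = 3 + (-108 + 2*o)/(-66 + H + 6*o))
1/(Z(-467, 42) + w(-226, 924)) = 1/(-467*(4 + 42) + (-306 + 3*924 + 20*(-226))/(-66 + 924 + 6*(-226))) = 1/(-467*46 + (-306 + 2772 - 4520)/(-66 + 924 - 1356)) = 1/(-21482 - 2054/(-498)) = 1/(-21482 - 1/498*(-2054)) = 1/(-21482 + 1027/249) = 1/(-5347991/249) = -249/5347991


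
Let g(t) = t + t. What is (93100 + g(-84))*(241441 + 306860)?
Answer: 50954708532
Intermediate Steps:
g(t) = 2*t
(93100 + g(-84))*(241441 + 306860) = (93100 + 2*(-84))*(241441 + 306860) = (93100 - 168)*548301 = 92932*548301 = 50954708532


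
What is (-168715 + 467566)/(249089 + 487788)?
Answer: 15729/38783 ≈ 0.40556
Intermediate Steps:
(-168715 + 467566)/(249089 + 487788) = 298851/736877 = 298851*(1/736877) = 15729/38783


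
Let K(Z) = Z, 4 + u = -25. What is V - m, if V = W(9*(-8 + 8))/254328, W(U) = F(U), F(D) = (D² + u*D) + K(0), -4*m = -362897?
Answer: -362897/4 ≈ -90724.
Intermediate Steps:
m = 362897/4 (m = -¼*(-362897) = 362897/4 ≈ 90724.)
u = -29 (u = -4 - 25 = -29)
F(D) = D² - 29*D (F(D) = (D² - 29*D) + 0 = D² - 29*D)
W(U) = U*(-29 + U)
V = 0 (V = ((9*(-8 + 8))*(-29 + 9*(-8 + 8)))/254328 = ((9*0)*(-29 + 9*0))*(1/254328) = (0*(-29 + 0))*(1/254328) = (0*(-29))*(1/254328) = 0*(1/254328) = 0)
V - m = 0 - 1*362897/4 = 0 - 362897/4 = -362897/4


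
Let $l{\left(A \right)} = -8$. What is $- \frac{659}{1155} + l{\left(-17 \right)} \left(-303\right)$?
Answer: $\frac{2799061}{1155} \approx 2423.4$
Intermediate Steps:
$- \frac{659}{1155} + l{\left(-17 \right)} \left(-303\right) = - \frac{659}{1155} - -2424 = \left(-659\right) \frac{1}{1155} + 2424 = - \frac{659}{1155} + 2424 = \frac{2799061}{1155}$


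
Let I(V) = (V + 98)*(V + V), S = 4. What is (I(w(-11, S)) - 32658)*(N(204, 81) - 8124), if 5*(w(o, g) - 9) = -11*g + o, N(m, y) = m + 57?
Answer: 259809246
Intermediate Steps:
N(m, y) = 57 + m
w(o, g) = 9 - 11*g/5 + o/5 (w(o, g) = 9 + (-11*g + o)/5 = 9 + (o - 11*g)/5 = 9 + (-11*g/5 + o/5) = 9 - 11*g/5 + o/5)
I(V) = 2*V*(98 + V) (I(V) = (98 + V)*(2*V) = 2*V*(98 + V))
(I(w(-11, S)) - 32658)*(N(204, 81) - 8124) = (2*(9 - 11/5*4 + (⅕)*(-11))*(98 + (9 - 11/5*4 + (⅕)*(-11))) - 32658)*((57 + 204) - 8124) = (2*(9 - 44/5 - 11/5)*(98 + (9 - 44/5 - 11/5)) - 32658)*(261 - 8124) = (2*(-2)*(98 - 2) - 32658)*(-7863) = (2*(-2)*96 - 32658)*(-7863) = (-384 - 32658)*(-7863) = -33042*(-7863) = 259809246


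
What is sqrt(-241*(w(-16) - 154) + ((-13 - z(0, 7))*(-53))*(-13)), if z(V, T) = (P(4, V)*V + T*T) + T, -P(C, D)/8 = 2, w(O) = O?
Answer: I*sqrt(6571) ≈ 81.062*I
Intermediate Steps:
P(C, D) = -16 (P(C, D) = -8*2 = -16)
z(V, T) = T + T**2 - 16*V (z(V, T) = (-16*V + T*T) + T = (-16*V + T**2) + T = (T**2 - 16*V) + T = T + T**2 - 16*V)
sqrt(-241*(w(-16) - 154) + ((-13 - z(0, 7))*(-53))*(-13)) = sqrt(-241*(-16 - 154) + ((-13 - (7 + 7**2 - 16*0))*(-53))*(-13)) = sqrt(-241*(-170) + ((-13 - (7 + 49 + 0))*(-53))*(-13)) = sqrt(40970 + ((-13 - 1*56)*(-53))*(-13)) = sqrt(40970 + ((-13 - 56)*(-53))*(-13)) = sqrt(40970 - 69*(-53)*(-13)) = sqrt(40970 + 3657*(-13)) = sqrt(40970 - 47541) = sqrt(-6571) = I*sqrt(6571)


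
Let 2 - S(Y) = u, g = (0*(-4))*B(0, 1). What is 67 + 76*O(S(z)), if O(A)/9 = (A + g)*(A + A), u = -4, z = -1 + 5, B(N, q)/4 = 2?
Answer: 49315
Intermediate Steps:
B(N, q) = 8 (B(N, q) = 4*2 = 8)
z = 4
g = 0 (g = (0*(-4))*8 = 0*8 = 0)
S(Y) = 6 (S(Y) = 2 - 1*(-4) = 2 + 4 = 6)
O(A) = 18*A² (O(A) = 9*((A + 0)*(A + A)) = 9*(A*(2*A)) = 9*(2*A²) = 18*A²)
67 + 76*O(S(z)) = 67 + 76*(18*6²) = 67 + 76*(18*36) = 67 + 76*648 = 67 + 49248 = 49315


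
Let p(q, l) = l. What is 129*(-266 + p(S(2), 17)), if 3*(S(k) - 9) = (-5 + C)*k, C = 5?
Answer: -32121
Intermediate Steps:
S(k) = 9 (S(k) = 9 + ((-5 + 5)*k)/3 = 9 + (0*k)/3 = 9 + (1/3)*0 = 9 + 0 = 9)
129*(-266 + p(S(2), 17)) = 129*(-266 + 17) = 129*(-249) = -32121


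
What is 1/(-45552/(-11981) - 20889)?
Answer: -11981/250225557 ≈ -4.7881e-5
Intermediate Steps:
1/(-45552/(-11981) - 20889) = 1/(-45552*(-1)/11981 - 20889) = 1/(-6*(-7592/11981) - 20889) = 1/(45552/11981 - 20889) = 1/(-250225557/11981) = -11981/250225557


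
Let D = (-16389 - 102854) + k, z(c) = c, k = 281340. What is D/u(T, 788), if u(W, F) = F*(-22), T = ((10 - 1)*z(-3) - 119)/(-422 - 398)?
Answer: -162097/17336 ≈ -9.3503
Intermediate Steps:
T = 73/410 (T = ((10 - 1)*(-3) - 119)/(-422 - 398) = (9*(-3) - 119)/(-820) = (-27 - 119)*(-1/820) = -146*(-1/820) = 73/410 ≈ 0.17805)
u(W, F) = -22*F
D = 162097 (D = (-16389 - 102854) + 281340 = -119243 + 281340 = 162097)
D/u(T, 788) = 162097/((-22*788)) = 162097/(-17336) = 162097*(-1/17336) = -162097/17336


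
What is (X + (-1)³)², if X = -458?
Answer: 210681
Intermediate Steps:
(X + (-1)³)² = (-458 + (-1)³)² = (-458 - 1)² = (-459)² = 210681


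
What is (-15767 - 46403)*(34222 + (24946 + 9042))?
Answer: -4240615700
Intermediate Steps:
(-15767 - 46403)*(34222 + (24946 + 9042)) = -62170*(34222 + 33988) = -62170*68210 = -4240615700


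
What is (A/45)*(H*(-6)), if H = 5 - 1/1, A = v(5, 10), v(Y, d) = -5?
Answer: 8/3 ≈ 2.6667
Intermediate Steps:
A = -5
H = 4 (H = 5 + 1*(-1) = 5 - 1 = 4)
(A/45)*(H*(-6)) = (-5/45)*(4*(-6)) = -5*1/45*(-24) = -1/9*(-24) = 8/3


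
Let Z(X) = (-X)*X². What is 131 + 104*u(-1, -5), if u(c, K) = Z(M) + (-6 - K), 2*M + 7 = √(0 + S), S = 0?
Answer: 4486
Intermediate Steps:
M = -7/2 (M = -7/2 + √(0 + 0)/2 = -7/2 + √0/2 = -7/2 + (½)*0 = -7/2 + 0 = -7/2 ≈ -3.5000)
Z(X) = -X³
u(c, K) = 295/8 - K (u(c, K) = -(-7/2)³ + (-6 - K) = -1*(-343/8) + (-6 - K) = 343/8 + (-6 - K) = 295/8 - K)
131 + 104*u(-1, -5) = 131 + 104*(295/8 - 1*(-5)) = 131 + 104*(295/8 + 5) = 131 + 104*(335/8) = 131 + 4355 = 4486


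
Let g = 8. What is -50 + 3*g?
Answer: -26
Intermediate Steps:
-50 + 3*g = -50 + 3*8 = -50 + 24 = -26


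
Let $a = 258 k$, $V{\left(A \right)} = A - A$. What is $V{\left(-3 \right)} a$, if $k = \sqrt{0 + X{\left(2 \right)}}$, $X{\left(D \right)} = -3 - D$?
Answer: $0$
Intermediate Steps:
$V{\left(A \right)} = 0$
$k = i \sqrt{5}$ ($k = \sqrt{0 - 5} = \sqrt{-5} = i \sqrt{5} \approx 2.2361 i$)
$a = 258 i \sqrt{5} \approx 576.91 i$
$V{\left(-3 \right)} a = 0 \cdot 258 i \sqrt{5} = 0$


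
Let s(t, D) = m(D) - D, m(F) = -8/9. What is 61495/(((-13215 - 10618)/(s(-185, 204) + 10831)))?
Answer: -5881074325/214497 ≈ -27418.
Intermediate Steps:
m(F) = -8/9 (m(F) = -8*⅑ = -8/9)
s(t, D) = -8/9 - D
61495/(((-13215 - 10618)/(s(-185, 204) + 10831))) = 61495/(((-13215 - 10618)/((-8/9 - 1*204) + 10831))) = 61495/((-23833/((-8/9 - 204) + 10831))) = 61495/((-23833/(-1844/9 + 10831))) = 61495/((-23833/95635/9)) = 61495/((-23833*9/95635)) = 61495/(-214497/95635) = 61495*(-95635/214497) = -5881074325/214497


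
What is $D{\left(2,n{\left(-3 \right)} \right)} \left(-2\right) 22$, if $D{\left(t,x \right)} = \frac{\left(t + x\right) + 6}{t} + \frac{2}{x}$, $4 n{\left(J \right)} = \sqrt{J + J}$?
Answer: $-176 + \frac{319 i \sqrt{6}}{6} \approx -176.0 + 130.23 i$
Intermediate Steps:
$n{\left(J \right)} = \frac{\sqrt{2} \sqrt{J}}{4}$ ($n{\left(J \right)} = \frac{\sqrt{J + J}}{4} = \frac{\sqrt{2 J}}{4} = \frac{\sqrt{2} \sqrt{J}}{4}$)
$D{\left(t,x \right)} = \frac{2}{x} + \frac{6 + t + x}{t}$ ($D{\left(t,x \right)} = \frac{6 + t + x}{t} + \frac{2}{x} = \frac{2}{x} + \frac{6 + t + x}{t}$)
$D{\left(2,n{\left(-3 \right)} \right)} \left(-2\right) 22 = \left(1 + \frac{2}{\frac{1}{4} \sqrt{2} \sqrt{-3}} + \frac{6}{2} + \frac{\frac{1}{4} \sqrt{2} \sqrt{-3}}{2}\right) \left(-2\right) 22 = \left(1 + \frac{2}{\frac{1}{4} \sqrt{2} i \sqrt{3}} + 6 \cdot \frac{1}{2} + \frac{\sqrt{2} i \sqrt{3}}{4} \cdot \frac{1}{2}\right) \left(-2\right) 22 = \left(1 + \frac{2}{\frac{1}{4} i \sqrt{6}} + 3 + \frac{i \sqrt{6}}{4} \cdot \frac{1}{2}\right) \left(-2\right) 22 = \left(1 + 2 \left(- \frac{2 i \sqrt{6}}{3}\right) + 3 + \frac{i \sqrt{6}}{8}\right) \left(-2\right) 22 = \left(1 - \frac{4 i \sqrt{6}}{3} + 3 + \frac{i \sqrt{6}}{8}\right) \left(-2\right) 22 = \left(4 - \frac{29 i \sqrt{6}}{24}\right) \left(-2\right) 22 = \left(-8 + \frac{29 i \sqrt{6}}{12}\right) 22 = -176 + \frac{319 i \sqrt{6}}{6}$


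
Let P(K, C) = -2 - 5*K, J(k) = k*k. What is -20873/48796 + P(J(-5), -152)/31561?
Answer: -664969845/1540050556 ≈ -0.43178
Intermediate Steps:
J(k) = k²
-20873/48796 + P(J(-5), -152)/31561 = -20873/48796 + (-2 - 5*(-5)²)/31561 = -20873*1/48796 + (-2 - 5*25)*(1/31561) = -20873/48796 + (-2 - 125)*(1/31561) = -20873/48796 - 127*1/31561 = -20873/48796 - 127/31561 = -664969845/1540050556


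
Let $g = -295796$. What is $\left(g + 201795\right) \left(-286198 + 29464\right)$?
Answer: $24133252734$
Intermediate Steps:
$\left(g + 201795\right) \left(-286198 + 29464\right) = \left(-295796 + 201795\right) \left(-286198 + 29464\right) = \left(-94001\right) \left(-256734\right) = 24133252734$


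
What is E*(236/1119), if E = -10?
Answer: -2360/1119 ≈ -2.1090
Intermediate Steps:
E*(236/1119) = -2360/1119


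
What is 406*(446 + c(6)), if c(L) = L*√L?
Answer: 181076 + 2436*√6 ≈ 1.8704e+5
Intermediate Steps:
c(L) = L^(3/2)
406*(446 + c(6)) = 406*(446 + 6^(3/2)) = 406*(446 + 6*√6) = 181076 + 2436*√6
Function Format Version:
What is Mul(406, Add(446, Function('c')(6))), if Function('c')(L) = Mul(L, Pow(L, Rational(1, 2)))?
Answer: Add(181076, Mul(2436, Pow(6, Rational(1, 2)))) ≈ 1.8704e+5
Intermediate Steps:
Function('c')(L) = Pow(L, Rational(3, 2))
Mul(406, Add(446, Function('c')(6))) = Mul(406, Add(446, Pow(6, Rational(3, 2)))) = Mul(406, Add(446, Mul(6, Pow(6, Rational(1, 2))))) = Add(181076, Mul(2436, Pow(6, Rational(1, 2))))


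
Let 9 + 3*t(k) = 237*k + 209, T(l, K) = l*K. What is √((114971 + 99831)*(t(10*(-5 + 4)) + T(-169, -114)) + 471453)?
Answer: √35851260045/3 ≈ 63115.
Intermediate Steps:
T(l, K) = K*l
t(k) = 200/3 + 79*k (t(k) = -3 + (237*k + 209)/3 = -3 + (209 + 237*k)/3 = -3 + (209/3 + 79*k) = 200/3 + 79*k)
√((114971 + 99831)*(t(10*(-5 + 4)) + T(-169, -114)) + 471453) = √((114971 + 99831)*((200/3 + 79*(10*(-5 + 4))) - 114*(-169)) + 471453) = √(214802*((200/3 + 79*(10*(-1))) + 19266) + 471453) = √(214802*((200/3 + 79*(-10)) + 19266) + 471453) = √(214802*((200/3 - 790) + 19266) + 471453) = √(214802*(-2170/3 + 19266) + 471453) = √(214802*(55628/3) + 471453) = √(11949005656/3 + 471453) = √(11950420015/3) = √35851260045/3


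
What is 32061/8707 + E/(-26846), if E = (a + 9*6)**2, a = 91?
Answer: 677644931/233748122 ≈ 2.8990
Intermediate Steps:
E = 21025 (E = (91 + 9*6)**2 = (91 + 54)**2 = 145**2 = 21025)
32061/8707 + E/(-26846) = 32061/8707 + 21025/(-26846) = 32061*(1/8707) + 21025*(-1/26846) = 32061/8707 - 21025/26846 = 677644931/233748122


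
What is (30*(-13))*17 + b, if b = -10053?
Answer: -16683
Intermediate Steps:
(30*(-13))*17 + b = (30*(-13))*17 - 10053 = -390*17 - 10053 = -6630 - 10053 = -16683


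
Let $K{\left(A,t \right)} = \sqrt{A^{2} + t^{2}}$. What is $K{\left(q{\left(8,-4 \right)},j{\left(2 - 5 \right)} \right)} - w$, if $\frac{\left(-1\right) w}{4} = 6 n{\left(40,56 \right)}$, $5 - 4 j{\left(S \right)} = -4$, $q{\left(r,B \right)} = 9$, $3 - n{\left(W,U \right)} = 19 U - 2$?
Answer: $-25416 + \frac{9 \sqrt{17}}{4} \approx -25407.0$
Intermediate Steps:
$n{\left(W,U \right)} = 5 - 19 U$ ($n{\left(W,U \right)} = 3 - \left(19 U - 2\right) = 3 - \left(-2 + 19 U\right) = 5 - 19 U$)
$j{\left(S \right)} = \frac{9}{4}$ ($j{\left(S \right)} = \frac{5}{4} - -1 = \frac{5}{4} + 1 = \frac{9}{4}$)
$w = 25416$ ($w = - 4 \cdot 6 \left(5 - 1064\right) = - 4 \cdot 6 \left(-1059\right) = \left(-4\right) \left(-6354\right) = 25416$)
$K{\left(q{\left(8,-4 \right)},j{\left(2 - 5 \right)} \right)} - w = \sqrt{9^{2} + \left(\frac{9}{4}\right)^{2}} - 25416 = \sqrt{81 + \frac{81}{16}} - 25416 = \sqrt{\frac{1377}{16}} - 25416 = \frac{9 \sqrt{17}}{4} - 25416 = -25416 + \frac{9 \sqrt{17}}{4}$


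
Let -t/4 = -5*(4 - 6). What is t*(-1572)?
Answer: 62880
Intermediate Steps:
t = -40 (t = -(-20)*(4 - 6) = -(-20)*(-2) = -4*10 = -40)
t*(-1572) = -40*(-1572) = 62880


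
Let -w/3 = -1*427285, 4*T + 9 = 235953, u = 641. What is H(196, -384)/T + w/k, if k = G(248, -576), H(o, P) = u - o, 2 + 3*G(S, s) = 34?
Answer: 113417255665/943776 ≈ 1.2017e+5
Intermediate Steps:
T = 58986 (T = -9/4 + (¼)*235953 = -9/4 + 235953/4 = 58986)
G(S, s) = 32/3 (G(S, s) = -⅔ + (⅓)*34 = -⅔ + 34/3 = 32/3)
H(o, P) = 641 - o
k = 32/3 ≈ 10.667
w = 1281855 (w = -(-3)*427285 = -3*(-427285) = 1281855)
H(196, -384)/T + w/k = (641 - 1*196)/58986 + 1281855/(32/3) = (641 - 196)*(1/58986) + 1281855*(3/32) = 445*(1/58986) + 3845565/32 = 445/58986 + 3845565/32 = 113417255665/943776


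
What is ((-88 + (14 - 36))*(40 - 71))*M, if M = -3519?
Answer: -11999790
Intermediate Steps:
((-88 + (14 - 36))*(40 - 71))*M = ((-88 + (14 - 36))*(40 - 71))*(-3519) = ((-88 - 22)*(-31))*(-3519) = -110*(-31)*(-3519) = 3410*(-3519) = -11999790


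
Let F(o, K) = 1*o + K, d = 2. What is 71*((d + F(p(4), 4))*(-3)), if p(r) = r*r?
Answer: -4686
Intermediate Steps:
p(r) = r²
F(o, K) = K + o (F(o, K) = o + K = K + o)
71*((d + F(p(4), 4))*(-3)) = 71*((2 + (4 + 4²))*(-3)) = 71*((2 + (4 + 16))*(-3)) = 71*((2 + 20)*(-3)) = 71*(22*(-3)) = 71*(-66) = -4686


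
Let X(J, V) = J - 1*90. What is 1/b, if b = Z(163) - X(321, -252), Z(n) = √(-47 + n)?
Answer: -231/53245 - 2*√29/53245 ≈ -0.0045407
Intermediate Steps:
X(J, V) = -90 + J (X(J, V) = J - 90 = -90 + J)
b = -231 + 2*√29 (b = √(-47 + 163) - (-90 + 321) = √116 - 1*231 = 2*√29 - 231 = -231 + 2*√29 ≈ -220.23)
1/b = 1/(-231 + 2*√29)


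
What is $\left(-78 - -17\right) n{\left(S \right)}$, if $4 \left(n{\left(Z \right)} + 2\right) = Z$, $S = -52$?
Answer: $915$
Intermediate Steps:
$n{\left(Z \right)} = -2 + \frac{Z}{4}$
$\left(-78 - -17\right) n{\left(S \right)} = \left(-78 - -17\right) \left(-2 + \frac{1}{4} \left(-52\right)\right) = \left(-78 + 17\right) \left(-2 - 13\right) = \left(-61\right) \left(-15\right) = 915$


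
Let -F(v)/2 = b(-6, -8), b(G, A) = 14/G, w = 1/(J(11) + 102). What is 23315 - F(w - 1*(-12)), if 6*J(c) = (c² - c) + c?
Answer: 69931/3 ≈ 23310.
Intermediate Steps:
J(c) = c²/6 (J(c) = ((c² - c) + c)/6 = c²/6)
w = 6/733 (w = 1/((⅙)*11² + 102) = 1/((⅙)*121 + 102) = 1/(121/6 + 102) = 1/(733/6) = 6/733 ≈ 0.0081855)
F(v) = 14/3 (F(v) = -28/(-6) = -28*(-1)/6 = -2*(-7/3) = 14/3)
23315 - F(w - 1*(-12)) = 23315 - 1*14/3 = 23315 - 14/3 = 69931/3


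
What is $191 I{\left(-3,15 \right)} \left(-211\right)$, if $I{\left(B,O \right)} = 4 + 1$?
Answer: $-201505$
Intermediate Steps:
$I{\left(B,O \right)} = 5$
$191 I{\left(-3,15 \right)} \left(-211\right) = 191 \cdot 5 \left(-211\right) = 955 \left(-211\right) = -201505$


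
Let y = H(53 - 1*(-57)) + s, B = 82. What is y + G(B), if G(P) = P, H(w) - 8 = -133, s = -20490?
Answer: -20533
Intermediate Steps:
H(w) = -125 (H(w) = 8 - 133 = -125)
y = -20615 (y = -125 - 20490 = -20615)
y + G(B) = -20615 + 82 = -20533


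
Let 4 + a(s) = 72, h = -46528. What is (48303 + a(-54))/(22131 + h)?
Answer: -48371/24397 ≈ -1.9827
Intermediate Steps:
a(s) = 68 (a(s) = -4 + 72 = 68)
(48303 + a(-54))/(22131 + h) = (48303 + 68)/(22131 - 46528) = 48371/(-24397) = 48371*(-1/24397) = -48371/24397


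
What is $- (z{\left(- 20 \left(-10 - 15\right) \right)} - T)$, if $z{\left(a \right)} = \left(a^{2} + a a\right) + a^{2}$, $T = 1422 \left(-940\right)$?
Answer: $-2086680$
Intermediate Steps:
$T = -1336680$
$z{\left(a \right)} = 3 a^{2}$ ($z{\left(a \right)} = \left(a^{2} + a^{2}\right) + a^{2} = 2 a^{2} + a^{2} = 3 a^{2}$)
$- (z{\left(- 20 \left(-10 - 15\right) \right)} - T) = - (3 \left(- 20 \left(-10 - 15\right)\right)^{2} - -1336680) = - (3 \left(\left(-20\right) \left(-25\right)\right)^{2} + 1336680) = - (3 \cdot 500^{2} + 1336680) = - (3 \cdot 250000 + 1336680) = - (750000 + 1336680) = \left(-1\right) 2086680 = -2086680$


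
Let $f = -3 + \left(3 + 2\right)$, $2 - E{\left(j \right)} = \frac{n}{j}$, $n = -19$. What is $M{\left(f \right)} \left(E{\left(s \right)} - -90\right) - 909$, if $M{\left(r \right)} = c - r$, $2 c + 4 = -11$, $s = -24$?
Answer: $- \frac{85223}{48} \approx -1775.5$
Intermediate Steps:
$E{\left(j \right)} = 2 + \frac{19}{j}$ ($E{\left(j \right)} = 2 - - \frac{19}{j} = 2 + \frac{19}{j}$)
$f = 2$ ($f = -3 + 5 = 2$)
$c = - \frac{15}{2}$ ($c = -2 + \frac{1}{2} \left(-11\right) = -2 - \frac{11}{2} = - \frac{15}{2} \approx -7.5$)
$M{\left(r \right)} = - \frac{15}{2} - r$
$M{\left(f \right)} \left(E{\left(s \right)} - -90\right) - 909 = \left(- \frac{15}{2} - 2\right) \left(\left(2 + \frac{19}{-24}\right) - -90\right) - 909 = \left(- \frac{15}{2} - 2\right) \left(\left(2 + 19 \left(- \frac{1}{24}\right)\right) + 90\right) - 909 = - \frac{19 \left(\left(2 - \frac{19}{24}\right) + 90\right)}{2} - 909 = - \frac{19 \left(\frac{29}{24} + 90\right)}{2} - 909 = \left(- \frac{19}{2}\right) \frac{2189}{24} - 909 = - \frac{41591}{48} - 909 = - \frac{85223}{48}$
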